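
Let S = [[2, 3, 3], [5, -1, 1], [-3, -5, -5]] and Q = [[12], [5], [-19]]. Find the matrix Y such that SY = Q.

Left-multiplying both sides by S⁻¹ gives Y = S⁻¹Q.
S has determinant 2; S⁻¹ = [[5, 0, 3], [11, -1/2, 13/2], [-14, 1/2, -17/2]].
Y = S⁻¹Q = [[5, 0, 3], [11, -1/2, 13/2], [-14, 1/2, -17/2]] · [[12], [5], [-19]] = [[3], [6], [-4]].

Y = [[3], [6], [-4]]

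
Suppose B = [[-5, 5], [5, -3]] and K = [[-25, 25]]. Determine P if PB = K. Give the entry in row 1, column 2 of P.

0

Right-multiplying both sides by B⁻¹ gives P = KB⁻¹.
det B = -10; the adjugate gives B⁻¹ = [[3/10, 1/2], [1/2, 1/2]].
P = KB⁻¹ = [[-25, 25]] · [[3/10, 1/2], [1/2, 1/2]] = [[5, 0]].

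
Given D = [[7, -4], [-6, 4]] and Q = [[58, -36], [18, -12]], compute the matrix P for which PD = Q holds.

P = [[4, -5], [0, -3]]

Right-multiplying both sides by D⁻¹ gives P = QD⁻¹.
det D = 4; the adjugate gives D⁻¹ = [[1, 1], [3/2, 7/4]].
P = QD⁻¹ = [[58, -36], [18, -12]] · [[1, 1], [3/2, 7/4]] = [[4, -5], [0, -3]].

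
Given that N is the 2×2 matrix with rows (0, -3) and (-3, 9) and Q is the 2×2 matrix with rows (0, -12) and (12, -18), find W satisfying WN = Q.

Since N sits to the right of W, W = QN⁻¹.
det N = -9, so N⁻¹ = [[-1, -1/3], [-1/3, 0]].
W = QN⁻¹ = [[0, -12], [12, -18]] · [[-1, -1/3], [-1/3, 0]] = [[4, 0], [-6, -4]].

W = [[4, 0], [-6, -4]]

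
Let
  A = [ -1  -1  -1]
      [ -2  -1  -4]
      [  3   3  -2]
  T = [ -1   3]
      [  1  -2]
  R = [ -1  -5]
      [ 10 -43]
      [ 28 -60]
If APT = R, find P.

P = [[1, 5], [1, 3], [5, 0]]

Left-multiply by A⁻¹ and right-multiply by T⁻¹: P = A⁻¹RT⁻¹.
A has determinant 5; A⁻¹ = [[14/5, -1, 3/5], [-16/5, 1, -2/5], [-3/5, 0, -1/5]].
det T = -1; the adjugate gives T⁻¹ = [[2, 3], [1, 1]].
A⁻¹R = [[4, -7], [2, -3], [-5, 15]].
P = (A⁻¹R)T⁻¹ = [[1, 5], [1, 3], [5, 0]].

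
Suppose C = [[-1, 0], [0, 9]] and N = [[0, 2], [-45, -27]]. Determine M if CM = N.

C is on the left of M, so left-multiply by C⁻¹: M = C⁻¹N.
C has determinant -9; C⁻¹ = [[-1, 0], [0, 1/9]].
M = C⁻¹N = [[-1, 0], [0, 1/9]] · [[0, 2], [-45, -27]] = [[0, -2], [-5, -3]].

M = [[0, -2], [-5, -3]]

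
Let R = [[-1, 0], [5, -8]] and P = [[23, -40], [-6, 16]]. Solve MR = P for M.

Since R sits to the right of M, M = PR⁻¹.
det R = 8, so R⁻¹ = [[-1, 0], [-5/8, -1/8]].
M = PR⁻¹ = [[23, -40], [-6, 16]] · [[-1, 0], [-5/8, -1/8]] = [[2, 5], [-4, -2]].

M = [[2, 5], [-4, -2]]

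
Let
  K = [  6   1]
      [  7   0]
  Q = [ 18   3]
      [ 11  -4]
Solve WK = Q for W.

W = [[3, 0], [-4, 5]]

K is on the right of W, so right-multiply by K⁻¹: W = QK⁻¹.
K has determinant -7; K⁻¹ = [[0, 1/7], [1, -6/7]].
W = QK⁻¹ = [[18, 3], [11, -4]] · [[0, 1/7], [1, -6/7]] = [[3, 0], [-4, 5]].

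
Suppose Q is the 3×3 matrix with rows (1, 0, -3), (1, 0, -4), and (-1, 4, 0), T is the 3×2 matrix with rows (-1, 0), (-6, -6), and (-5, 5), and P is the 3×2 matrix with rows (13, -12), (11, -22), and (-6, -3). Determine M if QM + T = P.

M = [[5, 0], [1, -2], [-3, 4]]

QM = P − T = [[14, -12], [17, -16], [-1, -8]].
Q is on the left of M, so left-multiply by Q⁻¹: M = Q⁻¹(P − T).
Q has determinant 4; Q⁻¹ = [[4, -3, 0], [1, -3/4, 1/4], [1, -1, 0]].
M = Q⁻¹(P − T) = [[5, 0], [1, -2], [-3, 4]].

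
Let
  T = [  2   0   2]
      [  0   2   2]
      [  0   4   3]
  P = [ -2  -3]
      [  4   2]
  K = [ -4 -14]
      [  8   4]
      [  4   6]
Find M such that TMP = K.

Left-multiply by T⁻¹ and right-multiply by P⁻¹: M = T⁻¹KP⁻¹.
det T = -4; the adjugate gives T⁻¹ = [[1/2, -2, 1], [0, -3/2, 1], [0, 2, -1]].
det P = 8, so P⁻¹ = [[1/4, 3/8], [-1/2, -1/4]].
T⁻¹K = [[-14, -9], [-8, 0], [12, 2]].
M = (T⁻¹K)P⁻¹ = [[1, -3], [-2, -3], [2, 4]].

M = [[1, -3], [-2, -3], [2, 4]]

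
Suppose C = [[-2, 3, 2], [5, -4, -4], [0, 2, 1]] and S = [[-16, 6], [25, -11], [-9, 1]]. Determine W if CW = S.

W = [[1, -3], [-4, 2], [-1, -3]]

Left-multiplying both sides by C⁻¹ gives W = C⁻¹S.
det C = -3; the adjugate gives C⁻¹ = [[-4/3, -1/3, 4/3], [5/3, 2/3, -2/3], [-10/3, -4/3, 7/3]].
W = C⁻¹S = [[-4/3, -1/3, 4/3], [5/3, 2/3, -2/3], [-10/3, -4/3, 7/3]] · [[-16, 6], [25, -11], [-9, 1]] = [[1, -3], [-4, 2], [-1, -3]].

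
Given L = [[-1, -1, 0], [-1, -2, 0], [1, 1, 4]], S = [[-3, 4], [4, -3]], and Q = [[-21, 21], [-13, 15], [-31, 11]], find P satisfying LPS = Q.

Isolating P: multiply by L⁻¹ from the left and S⁻¹ from the right, so P = L⁻¹QS⁻¹.
L has determinant 4; L⁻¹ = [[-2, 1, 0], [1, -1, 0], [1/4, 0, 1/4]].
S has determinant -7; S⁻¹ = [[3/7, 4/7], [4/7, 3/7]].
L⁻¹Q = [[29, -27], [-8, 6], [-13, 8]].
P = (L⁻¹Q)S⁻¹ = [[-3, 5], [0, -2], [-1, -4]].

P = [[-3, 5], [0, -2], [-1, -4]]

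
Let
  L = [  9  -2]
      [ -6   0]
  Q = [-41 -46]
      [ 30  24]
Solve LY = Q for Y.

Left-multiplying both sides by L⁻¹ gives Y = L⁻¹Q.
det L = -12; the adjugate gives L⁻¹ = [[0, -1/6], [-1/2, -3/4]].
Y = L⁻¹Q = [[0, -1/6], [-1/2, -3/4]] · [[-41, -46], [30, 24]] = [[-5, -4], [-2, 5]].

Y = [[-5, -4], [-2, 5]]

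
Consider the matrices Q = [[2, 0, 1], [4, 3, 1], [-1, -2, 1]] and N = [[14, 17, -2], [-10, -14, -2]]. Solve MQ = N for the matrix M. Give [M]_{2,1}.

Since Q sits to the right of M, M = NQ⁻¹.
det Q = 5; the adjugate gives Q⁻¹ = [[1, -2/5, -3/5], [-1, 3/5, 2/5], [-1, 4/5, 6/5]].
M = NQ⁻¹ = [[14, 17, -2], [-10, -14, -2]] · [[1, -2/5, -3/5], [-1, 3/5, 2/5], [-1, 4/5, 6/5]] = [[-1, 3, -4], [6, -6, -2]].

6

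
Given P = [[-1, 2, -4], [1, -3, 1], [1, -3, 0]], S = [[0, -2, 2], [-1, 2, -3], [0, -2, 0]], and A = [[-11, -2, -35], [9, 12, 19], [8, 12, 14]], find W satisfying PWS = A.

W = [[1, -5, 3], [2, 1, 4], [1, -1, -2]]

W = P⁻¹AS⁻¹ (apply P⁻¹ on the left and S⁻¹ on the right).
P has determinant -1; P⁻¹ = [[-3, -12, 10], [-1, -4, 3], [0, 1, -1]].
det S = 4; the adjugate gives S⁻¹ = [[-3/2, -1, 1/2], [0, 0, -1/2], [1/2, 0, -1/2]].
P⁻¹A = [[5, -18, 17], [-1, -10, 1], [1, 0, 5]].
W = (P⁻¹A)S⁻¹ = [[1, -5, 3], [2, 1, 4], [1, -1, -2]].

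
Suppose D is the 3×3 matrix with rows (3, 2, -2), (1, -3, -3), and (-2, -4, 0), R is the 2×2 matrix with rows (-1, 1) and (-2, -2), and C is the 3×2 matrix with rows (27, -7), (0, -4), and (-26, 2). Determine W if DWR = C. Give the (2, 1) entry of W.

Left-multiply by D⁻¹ and right-multiply by R⁻¹: W = D⁻¹CR⁻¹.
det D = -4, so D⁻¹ = [[3, -2, 3], [-3/2, 1, -7/4], [5/2, -2, 11/4]].
det R = 4, so R⁻¹ = [[-1/2, -1/4], [1/2, -1/4]].
D⁻¹C = [[3, -7], [5, 3], [-4, -4]].
W = (D⁻¹C)R⁻¹ = [[-5, 1], [-1, -2], [0, 2]].

-1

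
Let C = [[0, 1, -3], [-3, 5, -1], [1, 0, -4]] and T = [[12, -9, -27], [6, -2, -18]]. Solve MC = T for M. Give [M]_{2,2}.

Right-multiplying both sides by C⁻¹ gives M = TC⁻¹.
det C = 2, so C⁻¹ = [[-10, 2, 7], [-13/2, 3/2, 9/2], [-5/2, 1/2, 3/2]].
M = TC⁻¹ = [[12, -9, -27], [6, -2, -18]] · [[-10, 2, 7], [-13/2, 3/2, 9/2], [-5/2, 1/2, 3/2]] = [[6, -3, 3], [-2, 0, 6]].

0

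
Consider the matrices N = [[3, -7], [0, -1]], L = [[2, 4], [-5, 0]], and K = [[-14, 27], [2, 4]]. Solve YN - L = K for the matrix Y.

YN = K + L = [[-12, 31], [-3, 4]].
Since N sits to the right of Y, Y = (K + L)N⁻¹.
N has determinant -3; N⁻¹ = [[1/3, -7/3], [0, -1]].
Y = (K + L)N⁻¹ = [[-4, -3], [-1, 3]].

Y = [[-4, -3], [-1, 3]]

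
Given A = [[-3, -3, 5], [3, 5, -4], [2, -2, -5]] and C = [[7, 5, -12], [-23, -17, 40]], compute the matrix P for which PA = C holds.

Right-multiplying both sides by A⁻¹ gives P = CA⁻¹.
A has determinant -2; A⁻¹ = [[33/2, 25/2, 13/2], [-7/2, -5/2, -3/2], [8, 6, 3]].
P = CA⁻¹ = [[7, 5, -12], [-23, -17, 40]] · [[33/2, 25/2, 13/2], [-7/2, -5/2, -3/2], [8, 6, 3]] = [[2, 3, 2], [0, -5, -4]].

P = [[2, 3, 2], [0, -5, -4]]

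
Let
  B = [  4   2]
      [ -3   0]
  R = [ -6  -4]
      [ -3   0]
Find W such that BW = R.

W = [[1, 0], [-5, -2]]

Since B multiplies W on the left, W = B⁻¹R.
B has determinant 6; B⁻¹ = [[0, -1/3], [1/2, 2/3]].
W = B⁻¹R = [[0, -1/3], [1/2, 2/3]] · [[-6, -4], [-3, 0]] = [[1, 0], [-5, -2]].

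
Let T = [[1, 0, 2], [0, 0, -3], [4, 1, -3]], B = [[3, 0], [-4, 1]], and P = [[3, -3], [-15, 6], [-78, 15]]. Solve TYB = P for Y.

Y = [[-1, 1], [-5, 5], [-1, -2]]

Left-multiply by T⁻¹ and right-multiply by B⁻¹: Y = T⁻¹PB⁻¹.
det T = 3, so T⁻¹ = [[1, 2/3, 0], [-4, -11/3, 1], [0, -1/3, 0]].
det B = 3; the adjugate gives B⁻¹ = [[1/3, 0], [4/3, 1]].
T⁻¹P = [[-7, 1], [-35, 5], [5, -2]].
Y = (T⁻¹P)B⁻¹ = [[-1, 1], [-5, 5], [-1, -2]].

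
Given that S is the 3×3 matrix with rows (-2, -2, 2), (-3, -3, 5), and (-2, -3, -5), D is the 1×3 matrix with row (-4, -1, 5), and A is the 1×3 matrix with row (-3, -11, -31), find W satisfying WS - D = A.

WS = A + D = [[-7, -12, -26]].
S is on the right of W, so right-multiply by S⁻¹: W = (A + D)S⁻¹.
det S = -4; the adjugate gives S⁻¹ = [[-15/2, 4, 1], [25/4, -7/2, -1], [-3/4, 1/2, 0]].
W = (A + D)S⁻¹ = [[-3, 1, 5]].

W = [[-3, 1, 5]]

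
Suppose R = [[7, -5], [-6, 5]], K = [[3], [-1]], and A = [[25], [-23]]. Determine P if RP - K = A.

P = [[4], [0]]

RP = A + K = [[28], [-24]].
Since R multiplies P on the left, P = R⁻¹(A + K).
det R = 5, so R⁻¹ = [[1, 1], [6/5, 7/5]].
P = R⁻¹(A + K) = [[4], [0]].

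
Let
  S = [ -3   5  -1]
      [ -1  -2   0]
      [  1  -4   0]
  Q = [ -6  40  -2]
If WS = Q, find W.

W = [[2, -5, -5]]

Since S sits to the right of W, W = QS⁻¹.
det S = -6, so S⁻¹ = [[0, -2/3, 1/3], [0, -1/6, -1/6], [-1, 7/6, -11/6]].
W = QS⁻¹ = [[-6, 40, -2]] · [[0, -2/3, 1/3], [0, -1/6, -1/6], [-1, 7/6, -11/6]] = [[2, -5, -5]].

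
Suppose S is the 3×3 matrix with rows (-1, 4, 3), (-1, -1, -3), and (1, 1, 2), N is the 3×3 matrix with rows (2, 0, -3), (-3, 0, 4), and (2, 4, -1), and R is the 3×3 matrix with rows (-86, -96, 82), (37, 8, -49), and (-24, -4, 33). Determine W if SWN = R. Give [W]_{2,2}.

-3

Left-multiply by S⁻¹ and right-multiply by N⁻¹: W = S⁻¹RN⁻¹.
det S = -5; the adjugate gives S⁻¹ = [[-1/5, 1, 9/5], [1/5, 1, 6/5], [0, -1, -1]].
det N = 4; the adjugate gives N⁻¹ = [[-4, -3, 0], [5/4, 1, 1/4], [-3, -2, 0]].
S⁻¹R = [[11, 20, -6], [-9, -16, 7], [-13, -4, 16]].
W = (S⁻¹R)N⁻¹ = [[-1, -1, 5], [-5, -3, -4], [-1, 3, -1]].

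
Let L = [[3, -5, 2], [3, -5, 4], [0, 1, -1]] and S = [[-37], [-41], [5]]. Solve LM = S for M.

M = [[-6], [3], [-2]]

Left-multiplying both sides by L⁻¹ gives M = L⁻¹S.
L has determinant -6; L⁻¹ = [[-1/6, 1/2, 5/3], [-1/2, 1/2, 1], [-1/2, 1/2, 0]].
M = L⁻¹S = [[-1/6, 1/2, 5/3], [-1/2, 1/2, 1], [-1/2, 1/2, 0]] · [[-37], [-41], [5]] = [[-6], [3], [-2]].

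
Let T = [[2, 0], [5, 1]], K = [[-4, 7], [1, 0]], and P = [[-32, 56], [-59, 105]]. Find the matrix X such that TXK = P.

Isolating X: multiply by T⁻¹ from the left and K⁻¹ from the right, so X = T⁻¹PK⁻¹.
det T = 2; the adjugate gives T⁻¹ = [[1/2, 0], [-5/2, 1]].
det K = -7; the adjugate gives K⁻¹ = [[0, 1], [1/7, 4/7]].
T⁻¹P = [[-16, 28], [21, -35]].
X = (T⁻¹P)K⁻¹ = [[4, 0], [-5, 1]].

X = [[4, 0], [-5, 1]]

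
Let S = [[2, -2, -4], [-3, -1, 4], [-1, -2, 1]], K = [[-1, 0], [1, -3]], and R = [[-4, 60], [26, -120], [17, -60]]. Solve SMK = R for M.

Isolating M: multiply by S⁻¹ from the left and K⁻¹ from the right, so M = S⁻¹RK⁻¹.
S has determinant -4; S⁻¹ = [[-7/4, -5/2, 3], [1/4, 1/2, -1], [-5/4, -3/2, 2]].
det K = 3; the adjugate gives K⁻¹ = [[-1, 0], [-1/3, -1/3]].
S⁻¹R = [[-7, 15], [-5, 15], [0, -15]].
M = (S⁻¹R)K⁻¹ = [[2, -5], [0, -5], [5, 5]].

M = [[2, -5], [0, -5], [5, 5]]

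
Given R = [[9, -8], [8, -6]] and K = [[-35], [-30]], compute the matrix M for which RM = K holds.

M = [[-3], [1]]

Left-multiplying both sides by R⁻¹ gives M = R⁻¹K.
R has determinant 10; R⁻¹ = [[-3/5, 4/5], [-4/5, 9/10]].
M = R⁻¹K = [[-3/5, 4/5], [-4/5, 9/10]] · [[-35], [-30]] = [[-3], [1]].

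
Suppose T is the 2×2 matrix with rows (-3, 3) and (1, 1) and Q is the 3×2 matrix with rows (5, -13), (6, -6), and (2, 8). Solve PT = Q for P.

P = [[-3, -4], [-2, 0], [1, 5]]

Since T sits to the right of P, P = QT⁻¹.
T has determinant -6; T⁻¹ = [[-1/6, 1/2], [1/6, 1/2]].
P = QT⁻¹ = [[5, -13], [6, -6], [2, 8]] · [[-1/6, 1/2], [1/6, 1/2]] = [[-3, -4], [-2, 0], [1, 5]].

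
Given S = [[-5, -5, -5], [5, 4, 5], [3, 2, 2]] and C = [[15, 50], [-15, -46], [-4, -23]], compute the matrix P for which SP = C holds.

P = [[2, -3], [0, -4], [-5, -3]]

Left-multiplying both sides by S⁻¹ gives P = S⁻¹C.
S has determinant -5; S⁻¹ = [[2/5, 0, 1], [-1, -1, 0], [2/5, 1, -1]].
P = S⁻¹C = [[2/5, 0, 1], [-1, -1, 0], [2/5, 1, -1]] · [[15, 50], [-15, -46], [-4, -23]] = [[2, -3], [0, -4], [-5, -3]].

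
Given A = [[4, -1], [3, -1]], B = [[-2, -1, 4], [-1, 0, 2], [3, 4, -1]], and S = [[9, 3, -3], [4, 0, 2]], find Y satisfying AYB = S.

Isolating Y: multiply by A⁻¹ from the left and B⁻¹ from the right, so Y = A⁻¹SB⁻¹.
A has determinant -1; A⁻¹ = [[1, -1], [3, -4]].
det B = -5, so B⁻¹ = [[8/5, -3, 2/5], [-1, 2, 0], [4/5, -1, 1/5]].
A⁻¹S = [[5, 3, -5], [11, 9, -17]].
Y = (A⁻¹S)B⁻¹ = [[1, -4, 1], [-5, 2, 1]].

Y = [[1, -4, 1], [-5, 2, 1]]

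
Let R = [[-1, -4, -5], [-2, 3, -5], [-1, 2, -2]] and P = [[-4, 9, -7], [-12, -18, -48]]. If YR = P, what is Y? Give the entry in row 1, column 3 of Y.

6

Right-multiplying both sides by R⁻¹ gives Y = PR⁻¹.
det R = -3; the adjugate gives R⁻¹ = [[-4/3, 6, -35/3], [-1/3, 1, -5/3], [1/3, -2, 11/3]].
Y = PR⁻¹ = [[-4, 9, -7], [-12, -18, -48]] · [[-4/3, 6, -35/3], [-1/3, 1, -5/3], [1/3, -2, 11/3]] = [[0, -1, 6], [6, 6, -6]].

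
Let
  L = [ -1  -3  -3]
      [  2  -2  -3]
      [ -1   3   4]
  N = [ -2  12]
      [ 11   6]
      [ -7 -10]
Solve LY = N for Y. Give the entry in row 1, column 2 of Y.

0

L is on the left of Y, so left-multiply by L⁻¹: Y = L⁻¹N.
det L = 2; the adjugate gives L⁻¹ = [[1/2, 3/2, 3/2], [-5/2, -7/2, -9/2], [2, 3, 4]].
Y = L⁻¹N = [[1/2, 3/2, 3/2], [-5/2, -7/2, -9/2], [2, 3, 4]] · [[-2, 12], [11, 6], [-7, -10]] = [[5, 0], [-2, -6], [1, 2]].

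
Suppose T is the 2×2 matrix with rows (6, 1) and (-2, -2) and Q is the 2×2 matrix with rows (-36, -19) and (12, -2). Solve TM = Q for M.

Left-multiplying both sides by T⁻¹ gives M = T⁻¹Q.
det T = -10; the adjugate gives T⁻¹ = [[1/5, 1/10], [-1/5, -3/5]].
M = T⁻¹Q = [[1/5, 1/10], [-1/5, -3/5]] · [[-36, -19], [12, -2]] = [[-6, -4], [0, 5]].

M = [[-6, -4], [0, 5]]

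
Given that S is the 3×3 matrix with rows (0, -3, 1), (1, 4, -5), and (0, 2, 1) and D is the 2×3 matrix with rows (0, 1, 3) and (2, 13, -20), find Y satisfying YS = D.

Since S sits to the right of Y, Y = DS⁻¹.
S has determinant 5; S⁻¹ = [[14/5, 1, 11/5], [-1/5, 0, 1/5], [2/5, 0, 3/5]].
Y = DS⁻¹ = [[0, 1, 3], [2, 13, -20]] · [[14/5, 1, 11/5], [-1/5, 0, 1/5], [2/5, 0, 3/5]] = [[1, 0, 2], [-5, 2, -5]].

Y = [[1, 0, 2], [-5, 2, -5]]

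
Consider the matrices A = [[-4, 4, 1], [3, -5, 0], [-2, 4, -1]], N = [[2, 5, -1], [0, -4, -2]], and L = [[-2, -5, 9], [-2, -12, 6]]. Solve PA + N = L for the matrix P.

P = [[5, 2, -5], [3, 0, -5]]

PA = L − N = [[-4, -10, 10], [-2, -8, 8]].
A is on the right of P, so right-multiply by A⁻¹: P = (L − N)A⁻¹.
A has determinant -6; A⁻¹ = [[-5/6, -4/3, -5/6], [-1/2, -1, -1/2], [-1/3, -4/3, -4/3]].
P = (L − N)A⁻¹ = [[5, 2, -5], [3, 0, -5]].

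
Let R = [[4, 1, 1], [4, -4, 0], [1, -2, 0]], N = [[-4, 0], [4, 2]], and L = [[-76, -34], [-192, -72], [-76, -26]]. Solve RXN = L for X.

Isolating X: multiply by R⁻¹ from the left and N⁻¹ from the right, so X = R⁻¹LN⁻¹.
det R = -4; the adjugate gives R⁻¹ = [[0, 1/2, -1], [0, 1/4, -1], [1, -9/4, 5]].
det N = -8; the adjugate gives N⁻¹ = [[-1/4, 0], [1/2, 1/2]].
R⁻¹L = [[-20, -10], [28, 8], [-24, -2]].
X = (R⁻¹L)N⁻¹ = [[0, -5], [-3, 4], [5, -1]].

X = [[0, -5], [-3, 4], [5, -1]]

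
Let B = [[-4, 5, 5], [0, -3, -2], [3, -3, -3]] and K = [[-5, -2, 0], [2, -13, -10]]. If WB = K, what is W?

W = [[-1, 2, -3], [-2, 3, -2]]

Right-multiplying both sides by B⁻¹ gives W = KB⁻¹.
B has determinant 3; B⁻¹ = [[1, 0, 5/3], [-2, -1, -8/3], [3, 1, 4]].
W = KB⁻¹ = [[-5, -2, 0], [2, -13, -10]] · [[1, 0, 5/3], [-2, -1, -8/3], [3, 1, 4]] = [[-1, 2, -3], [-2, 3, -2]].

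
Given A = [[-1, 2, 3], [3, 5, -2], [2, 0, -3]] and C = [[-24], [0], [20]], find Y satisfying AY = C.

Y = [[4], [-4], [-4]]

Left-multiplying both sides by A⁻¹ gives Y = A⁻¹C.
det A = -5, so A⁻¹ = [[3, -6/5, 19/5], [-1, 3/5, -7/5], [2, -4/5, 11/5]].
Y = A⁻¹C = [[3, -6/5, 19/5], [-1, 3/5, -7/5], [2, -4/5, 11/5]] · [[-24], [0], [20]] = [[4], [-4], [-4]].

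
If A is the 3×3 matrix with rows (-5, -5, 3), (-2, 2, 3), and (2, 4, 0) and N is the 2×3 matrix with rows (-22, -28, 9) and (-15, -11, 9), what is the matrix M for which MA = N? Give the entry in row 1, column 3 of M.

-5

A is on the right of M, so right-multiply by A⁻¹: M = NA⁻¹.
det A = -6; the adjugate gives A⁻¹ = [[2, -2, 7/2], [-1, 1, -3/2], [2, -5/3, 10/3]].
M = NA⁻¹ = [[-22, -28, 9], [-15, -11, 9]] · [[2, -2, 7/2], [-1, 1, -3/2], [2, -5/3, 10/3]] = [[2, 1, -5], [-1, 4, -6]].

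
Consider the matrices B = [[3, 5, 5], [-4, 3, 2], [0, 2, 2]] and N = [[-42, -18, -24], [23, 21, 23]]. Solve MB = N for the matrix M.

B is on the right of M, so right-multiply by B⁻¹: M = NB⁻¹.
det B = 6; the adjugate gives B⁻¹ = [[1/3, 0, -5/6], [4/3, 1, -13/3], [-4/3, -1, 29/6]].
M = NB⁻¹ = [[-42, -18, -24], [23, 21, 23]] · [[1/3, 0, -5/6], [4/3, 1, -13/3], [-4/3, -1, 29/6]] = [[-6, 6, -3], [5, -2, 1]].

M = [[-6, 6, -3], [5, -2, 1]]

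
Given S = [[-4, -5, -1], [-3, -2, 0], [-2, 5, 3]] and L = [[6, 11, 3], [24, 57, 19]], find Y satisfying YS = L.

Right-multiplying both sides by S⁻¹ gives Y = LS⁻¹.
S has determinant -2; S⁻¹ = [[3, -5, 1], [-9/2, 7, -3/2], [19/2, -15, 7/2]].
Y = LS⁻¹ = [[6, 11, 3], [24, 57, 19]] · [[3, -5, 1], [-9/2, 7, -3/2], [19/2, -15, 7/2]] = [[-3, 2, 0], [-4, -6, 5]].

Y = [[-3, 2, 0], [-4, -6, 5]]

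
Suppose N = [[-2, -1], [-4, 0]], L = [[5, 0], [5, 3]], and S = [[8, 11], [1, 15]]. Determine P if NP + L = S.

NP = S − L = [[3, 11], [-4, 12]].
N is on the left of P, so left-multiply by N⁻¹: P = N⁻¹(S − L).
N has determinant -4; N⁻¹ = [[0, -1/4], [-1, 1/2]].
P = N⁻¹(S − L) = [[1, -3], [-5, -5]].

P = [[1, -3], [-5, -5]]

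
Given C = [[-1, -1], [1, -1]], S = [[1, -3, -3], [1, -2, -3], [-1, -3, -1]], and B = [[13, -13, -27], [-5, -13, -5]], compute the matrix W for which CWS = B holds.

Isolating W: multiply by C⁻¹ from the left and S⁻¹ from the right, so W = C⁻¹BS⁻¹.
det C = 2; the adjugate gives C⁻¹ = [[-1/2, 1/2], [-1/2, -1/2]].
det S = -4; the adjugate gives S⁻¹ = [[7/4, -3/2, -3/4], [-1, 1, 0], [5/4, -3/2, -1/4]].
C⁻¹B = [[-9, 0, 11], [-4, 13, 16]].
W = (C⁻¹B)S⁻¹ = [[-2, -3, 4], [0, -5, -1]].

W = [[-2, -3, 4], [0, -5, -1]]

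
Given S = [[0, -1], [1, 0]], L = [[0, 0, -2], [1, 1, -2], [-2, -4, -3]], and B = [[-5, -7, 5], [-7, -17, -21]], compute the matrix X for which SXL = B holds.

X = [[0, 3, 5], [1, 3, -1]]

X = S⁻¹BL⁻¹ (apply S⁻¹ on the left and L⁻¹ on the right).
S has determinant 1; S⁻¹ = [[0, 1], [-1, 0]].
det L = 4; the adjugate gives L⁻¹ = [[-11/4, 2, 1/2], [7/4, -1, -1/2], [-1/2, 0, 0]].
S⁻¹B = [[-7, -17, -21], [5, 7, -5]].
X = (S⁻¹B)L⁻¹ = [[0, 3, 5], [1, 3, -1]].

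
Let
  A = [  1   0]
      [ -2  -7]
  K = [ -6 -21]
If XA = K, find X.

Since A sits to the right of X, X = KA⁻¹.
det A = -7; the adjugate gives A⁻¹ = [[1, 0], [-2/7, -1/7]].
X = KA⁻¹ = [[-6, -21]] · [[1, 0], [-2/7, -1/7]] = [[0, 3]].

X = [[0, 3]]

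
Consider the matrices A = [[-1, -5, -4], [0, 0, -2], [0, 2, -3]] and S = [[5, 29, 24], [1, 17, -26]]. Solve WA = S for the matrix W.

A is on the right of W, so right-multiply by A⁻¹: W = SA⁻¹.
det A = -4, so A⁻¹ = [[-1, 23/4, -5/2], [0, -3/4, 1/2], [0, -1/2, 0]].
W = SA⁻¹ = [[5, 29, 24], [1, 17, -26]] · [[-1, 23/4, -5/2], [0, -3/4, 1/2], [0, -1/2, 0]] = [[-5, -5, 2], [-1, 6, 6]].

W = [[-5, -5, 2], [-1, 6, 6]]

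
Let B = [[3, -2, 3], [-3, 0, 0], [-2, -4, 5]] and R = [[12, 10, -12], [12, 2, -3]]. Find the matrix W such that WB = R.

Right-multiplying both sides by B⁻¹ gives W = RB⁻¹.
det B = 6, so B⁻¹ = [[0, -1/3, 0], [5/2, 7/2, -3/2], [2, 8/3, -1]].
W = RB⁻¹ = [[12, 10, -12], [12, 2, -3]] · [[0, -1/3, 0], [5/2, 7/2, -3/2], [2, 8/3, -1]] = [[1, -1, -3], [-1, -5, 0]].

W = [[1, -1, -3], [-1, -5, 0]]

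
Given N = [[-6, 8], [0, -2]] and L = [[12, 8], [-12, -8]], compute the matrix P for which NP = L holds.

Left-multiplying both sides by N⁻¹ gives P = N⁻¹L.
N has determinant 12; N⁻¹ = [[-1/6, -2/3], [0, -1/2]].
P = N⁻¹L = [[-1/6, -2/3], [0, -1/2]] · [[12, 8], [-12, -8]] = [[6, 4], [6, 4]].

P = [[6, 4], [6, 4]]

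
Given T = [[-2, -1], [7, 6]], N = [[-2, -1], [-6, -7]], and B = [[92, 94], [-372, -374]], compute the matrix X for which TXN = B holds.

X = T⁻¹BN⁻¹ (apply T⁻¹ on the left and N⁻¹ on the right).
det T = -5, so T⁻¹ = [[-6/5, -1/5], [7/5, 2/5]].
N has determinant 8; N⁻¹ = [[-7/8, 1/8], [3/4, -1/4]].
T⁻¹B = [[-36, -38], [-20, -18]].
X = (T⁻¹B)N⁻¹ = [[3, 5], [4, 2]].

X = [[3, 5], [4, 2]]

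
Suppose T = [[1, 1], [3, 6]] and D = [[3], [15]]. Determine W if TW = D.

W = [[1], [2]]

Since T multiplies W on the left, W = T⁻¹D.
T has determinant 3; T⁻¹ = [[2, -1/3], [-1, 1/3]].
W = T⁻¹D = [[2, -1/3], [-1, 1/3]] · [[3], [15]] = [[1], [2]].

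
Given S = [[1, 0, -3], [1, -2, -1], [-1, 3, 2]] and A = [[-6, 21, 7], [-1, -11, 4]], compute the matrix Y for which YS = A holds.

S is on the right of Y, so right-multiply by S⁻¹: Y = AS⁻¹.
S has determinant -4; S⁻¹ = [[1/4, 9/4, 3/2], [1/4, 1/4, 1/2], [-1/4, 3/4, 1/2]].
Y = AS⁻¹ = [[-6, 21, 7], [-1, -11, 4]] · [[1/4, 9/4, 3/2], [1/4, 1/4, 1/2], [-1/4, 3/4, 1/2]] = [[2, -3, 5], [-4, -2, -5]].

Y = [[2, -3, 5], [-4, -2, -5]]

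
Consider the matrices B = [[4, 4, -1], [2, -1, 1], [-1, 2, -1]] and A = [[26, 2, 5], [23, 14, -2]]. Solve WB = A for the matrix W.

W = [[3, 6, -2], [5, 0, -3]]

Since B sits to the right of W, W = AB⁻¹.
det B = -3; the adjugate gives B⁻¹ = [[1/3, -2/3, -1], [-1/3, 5/3, 2], [-1, 4, 4]].
W = AB⁻¹ = [[26, 2, 5], [23, 14, -2]] · [[1/3, -2/3, -1], [-1/3, 5/3, 2], [-1, 4, 4]] = [[3, 6, -2], [5, 0, -3]].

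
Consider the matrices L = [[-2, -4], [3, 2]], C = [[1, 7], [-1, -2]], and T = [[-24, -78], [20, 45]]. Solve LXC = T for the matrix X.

X = [[-1, -5], [2, -2]]

X = L⁻¹TC⁻¹ (apply L⁻¹ on the left and C⁻¹ on the right).
L has determinant 8; L⁻¹ = [[1/4, 1/2], [-3/8, -1/4]].
det C = 5; the adjugate gives C⁻¹ = [[-2/5, -7/5], [1/5, 1/5]].
L⁻¹T = [[4, 3], [4, 18]].
X = (L⁻¹T)C⁻¹ = [[-1, -5], [2, -2]].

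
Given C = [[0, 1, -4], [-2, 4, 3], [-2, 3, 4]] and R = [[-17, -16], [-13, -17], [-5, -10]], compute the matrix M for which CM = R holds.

Since C multiplies M on the left, M = C⁻¹R.
det C = -6, so C⁻¹ = [[-7/6, 8/3, -19/6], [-1/3, 4/3, -4/3], [-1/3, 1/3, -1/3]].
M = C⁻¹R = [[-7/6, 8/3, -19/6], [-1/3, 4/3, -4/3], [-1/3, 1/3, -1/3]] · [[-17, -16], [-13, -17], [-5, -10]] = [[1, 5], [-5, -4], [3, 3]].

M = [[1, 5], [-5, -4], [3, 3]]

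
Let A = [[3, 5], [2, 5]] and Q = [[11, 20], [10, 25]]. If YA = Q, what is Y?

Since A sits to the right of Y, Y = QA⁻¹.
det A = 5, so A⁻¹ = [[1, -1], [-2/5, 3/5]].
Y = QA⁻¹ = [[11, 20], [10, 25]] · [[1, -1], [-2/5, 3/5]] = [[3, 1], [0, 5]].

Y = [[3, 1], [0, 5]]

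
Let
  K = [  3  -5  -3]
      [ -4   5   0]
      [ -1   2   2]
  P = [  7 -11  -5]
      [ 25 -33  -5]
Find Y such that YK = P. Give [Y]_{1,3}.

Right-multiplying both sides by K⁻¹ gives Y = PK⁻¹.
det K = -1; the adjugate gives K⁻¹ = [[-10, -4, -15], [-8, -3, -12], [3, 1, 5]].
Y = PK⁻¹ = [[7, -11, -5], [25, -33, -5]] · [[-10, -4, -15], [-8, -3, -12], [3, 1, 5]] = [[3, 0, 2], [-1, -6, -4]].

2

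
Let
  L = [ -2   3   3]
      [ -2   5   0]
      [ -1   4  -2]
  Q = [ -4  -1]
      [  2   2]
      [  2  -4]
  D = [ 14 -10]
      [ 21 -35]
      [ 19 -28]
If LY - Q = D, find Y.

LY = D + Q = [[10, -11], [23, -33], [21, -32]].
Left-multiplying both sides by L⁻¹ gives Y = L⁻¹(D + Q).
det L = -1, so L⁻¹ = [[10, -18, 15], [4, -7, 6], [3, -5, 4]].
Y = L⁻¹(D + Q) = [[1, 4], [5, -5], [-1, 4]].

Y = [[1, 4], [5, -5], [-1, 4]]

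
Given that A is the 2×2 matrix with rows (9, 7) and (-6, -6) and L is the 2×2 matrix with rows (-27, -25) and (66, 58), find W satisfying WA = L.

W = [[-1, 3], [4, -5]]

Since A sits to the right of W, W = LA⁻¹.
det A = -12, so A⁻¹ = [[1/2, 7/12], [-1/2, -3/4]].
W = LA⁻¹ = [[-27, -25], [66, 58]] · [[1/2, 7/12], [-1/2, -3/4]] = [[-1, 3], [4, -5]].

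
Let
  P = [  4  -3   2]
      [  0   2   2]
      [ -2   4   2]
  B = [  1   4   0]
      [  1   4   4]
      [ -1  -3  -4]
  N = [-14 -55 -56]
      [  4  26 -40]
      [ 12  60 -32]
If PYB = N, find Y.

Y = [[-1, 3, 4], [2, 5, 5], [5, -5, 0]]

Isolating Y: multiply by P⁻¹ from the left and B⁻¹ from the right, so Y = P⁻¹NB⁻¹.
P has determinant 4; P⁻¹ = [[-1, 7/2, -5/2], [-1, 3, -2], [1, -5/2, 2]].
det B = -4; the adjugate gives B⁻¹ = [[1, -4, -4], [0, 1, 1], [-1/4, 1/4, 0]].
P⁻¹N = [[-2, -4, -4], [2, 13, 0], [0, 0, -20]].
Y = (P⁻¹N)B⁻¹ = [[-1, 3, 4], [2, 5, 5], [5, -5, 0]].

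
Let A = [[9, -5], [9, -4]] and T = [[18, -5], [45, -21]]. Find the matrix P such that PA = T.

P = [[-3, 5], [1, 4]]

A is on the right of P, so right-multiply by A⁻¹: P = TA⁻¹.
A has determinant 9; A⁻¹ = [[-4/9, 5/9], [-1, 1]].
P = TA⁻¹ = [[18, -5], [45, -21]] · [[-4/9, 5/9], [-1, 1]] = [[-3, 5], [1, 4]].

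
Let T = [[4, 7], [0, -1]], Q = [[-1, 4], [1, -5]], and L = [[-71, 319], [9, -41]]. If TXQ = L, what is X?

Left-multiply by T⁻¹ and right-multiply by Q⁻¹: X = T⁻¹LQ⁻¹.
T has determinant -4; T⁻¹ = [[1/4, 7/4], [0, -1]].
det Q = 1, so Q⁻¹ = [[-5, -4], [-1, -1]].
T⁻¹L = [[-2, 8], [-9, 41]].
X = (T⁻¹L)Q⁻¹ = [[2, 0], [4, -5]].

X = [[2, 0], [4, -5]]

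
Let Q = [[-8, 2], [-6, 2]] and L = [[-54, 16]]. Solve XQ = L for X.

Since Q sits to the right of X, X = LQ⁻¹.
Q has determinant -4; Q⁻¹ = [[-1/2, 1/2], [-3/2, 2]].
X = LQ⁻¹ = [[-54, 16]] · [[-1/2, 1/2], [-3/2, 2]] = [[3, 5]].

X = [[3, 5]]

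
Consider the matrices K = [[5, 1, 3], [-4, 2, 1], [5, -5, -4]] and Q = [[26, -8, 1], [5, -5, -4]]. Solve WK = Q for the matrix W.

Since K sits to the right of W, W = QK⁻¹.
det K = 4; the adjugate gives K⁻¹ = [[-3/4, -11/4, -5/4], [-11/4, -35/4, -17/4], [5/2, 15/2, 7/2]].
W = QK⁻¹ = [[26, -8, 1], [5, -5, -4]] · [[-3/4, -11/4, -5/4], [-11/4, -35/4, -17/4], [5/2, 15/2, 7/2]] = [[5, 6, 5], [0, 0, 1]].

W = [[5, 6, 5], [0, 0, 1]]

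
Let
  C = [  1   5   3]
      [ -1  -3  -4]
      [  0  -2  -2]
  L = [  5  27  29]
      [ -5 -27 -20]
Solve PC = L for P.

P = [[1, -4, -5], [-4, 1, 2]]

Since C sits to the right of P, P = LC⁻¹.
det C = -6, so C⁻¹ = [[1/3, -2/3, 11/6], [1/3, 1/3, -1/6], [-1/3, -1/3, -1/3]].
P = LC⁻¹ = [[5, 27, 29], [-5, -27, -20]] · [[1/3, -2/3, 11/6], [1/3, 1/3, -1/6], [-1/3, -1/3, -1/3]] = [[1, -4, -5], [-4, 1, 2]].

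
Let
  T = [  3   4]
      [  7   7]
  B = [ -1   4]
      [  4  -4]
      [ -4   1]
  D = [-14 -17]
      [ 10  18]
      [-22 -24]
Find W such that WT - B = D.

WT = D + B = [[-15, -13], [14, 14], [-26, -23]].
Right-multiplying both sides by T⁻¹ gives W = (D + B)T⁻¹.
det T = -7, so T⁻¹ = [[-1, 4/7], [1, -3/7]].
W = (D + B)T⁻¹ = [[2, -3], [0, 2], [3, -5]].

W = [[2, -3], [0, 2], [3, -5]]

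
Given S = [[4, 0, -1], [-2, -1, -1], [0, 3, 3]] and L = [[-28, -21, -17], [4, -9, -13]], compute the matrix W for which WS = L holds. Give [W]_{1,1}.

S is on the right of W, so right-multiply by S⁻¹: W = LS⁻¹.
det S = 6; the adjugate gives S⁻¹ = [[0, -1/2, -1/6], [1, 2, 1], [-1, -2, -2/3]].
W = LS⁻¹ = [[-28, -21, -17], [4, -9, -13]] · [[0, -1/2, -1/6], [1, 2, 1], [-1, -2, -2/3]] = [[-4, 6, -5], [4, 6, -1]].

-4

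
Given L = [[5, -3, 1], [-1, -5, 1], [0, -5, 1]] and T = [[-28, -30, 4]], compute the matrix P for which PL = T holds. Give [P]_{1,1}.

Right-multiplying both sides by L⁻¹ gives P = TL⁻¹.
L has determinant 2; L⁻¹ = [[0, -1, 1], [1/2, 5/2, -3], [5/2, 25/2, -14]].
P = TL⁻¹ = [[-28, -30, 4]] · [[0, -1, 1], [1/2, 5/2, -3], [5/2, 25/2, -14]] = [[-5, 3, 6]].

-5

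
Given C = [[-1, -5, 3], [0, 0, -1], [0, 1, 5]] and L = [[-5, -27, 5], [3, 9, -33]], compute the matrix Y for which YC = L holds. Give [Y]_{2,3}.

-6

C is on the right of Y, so right-multiply by C⁻¹: Y = LC⁻¹.
C has determinant -1; C⁻¹ = [[-1, -28, -5], [0, 5, 1], [0, -1, 0]].
Y = LC⁻¹ = [[-5, -27, 5], [3, 9, -33]] · [[-1, -28, -5], [0, 5, 1], [0, -1, 0]] = [[5, 0, -2], [-3, -6, -6]].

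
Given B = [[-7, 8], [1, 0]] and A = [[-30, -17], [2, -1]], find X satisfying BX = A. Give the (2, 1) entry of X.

Since B multiplies X on the left, X = B⁻¹A.
det B = -8; the adjugate gives B⁻¹ = [[0, 1], [1/8, 7/8]].
X = B⁻¹A = [[0, 1], [1/8, 7/8]] · [[-30, -17], [2, -1]] = [[2, -1], [-2, -3]].

-2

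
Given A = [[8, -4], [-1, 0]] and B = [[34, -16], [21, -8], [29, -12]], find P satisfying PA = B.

P = [[4, -2], [2, -5], [3, -5]]

A is on the right of P, so right-multiply by A⁻¹: P = BA⁻¹.
det A = -4; the adjugate gives A⁻¹ = [[0, -1], [-1/4, -2]].
P = BA⁻¹ = [[34, -16], [21, -8], [29, -12]] · [[0, -1], [-1/4, -2]] = [[4, -2], [2, -5], [3, -5]].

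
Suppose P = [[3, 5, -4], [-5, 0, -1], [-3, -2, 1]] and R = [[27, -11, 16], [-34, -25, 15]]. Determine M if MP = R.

Since P sits to the right of M, M = RP⁻¹.
det P = -6, so P⁻¹ = [[1/3, -1/2, 5/6], [-4/3, 3/2, -23/6], [-5/3, 3/2, -25/6]].
M = RP⁻¹ = [[27, -11, 16], [-34, -25, 15]] · [[1/3, -1/2, 5/6], [-4/3, 3/2, -23/6], [-5/3, 3/2, -25/6]] = [[-3, -6, -2], [-3, 2, 5]].

M = [[-3, -6, -2], [-3, 2, 5]]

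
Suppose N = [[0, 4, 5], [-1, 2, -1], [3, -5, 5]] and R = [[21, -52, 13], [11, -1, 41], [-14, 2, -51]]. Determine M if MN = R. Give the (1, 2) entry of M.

-3

N is on the right of M, so right-multiply by N⁻¹: M = RN⁻¹.
det N = 3; the adjugate gives N⁻¹ = [[5/3, -15, -14/3], [2/3, -5, -5/3], [-1/3, 4, 4/3]].
M = RN⁻¹ = [[21, -52, 13], [11, -1, 41], [-14, 2, -51]] · [[5/3, -15, -14/3], [2/3, -5, -5/3], [-1/3, 4, 4/3]] = [[-4, -3, 6], [4, 4, 5], [-5, -4, -6]].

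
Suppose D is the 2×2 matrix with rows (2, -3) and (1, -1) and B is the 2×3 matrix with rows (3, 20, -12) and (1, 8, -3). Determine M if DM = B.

Left-multiplying both sides by D⁻¹ gives M = D⁻¹B.
det D = 1, so D⁻¹ = [[-1, 3], [-1, 2]].
M = D⁻¹B = [[-1, 3], [-1, 2]] · [[3, 20, -12], [1, 8, -3]] = [[0, 4, 3], [-1, -4, 6]].

M = [[0, 4, 3], [-1, -4, 6]]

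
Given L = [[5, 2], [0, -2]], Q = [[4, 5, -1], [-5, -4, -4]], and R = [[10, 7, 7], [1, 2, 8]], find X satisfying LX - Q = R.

LX = R + Q = [[14, 12, 6], [-4, -2, 4]].
Left-multiplying both sides by L⁻¹ gives X = L⁻¹(R + Q).
L has determinant -10; L⁻¹ = [[1/5, 1/5], [0, -1/2]].
X = L⁻¹(R + Q) = [[2, 2, 2], [2, 1, -2]].

X = [[2, 2, 2], [2, 1, -2]]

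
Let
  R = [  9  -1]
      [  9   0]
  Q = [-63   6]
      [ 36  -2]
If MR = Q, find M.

Since R sits to the right of M, M = QR⁻¹.
R has determinant 9; R⁻¹ = [[0, 1/9], [-1, 1]].
M = QR⁻¹ = [[-63, 6], [36, -2]] · [[0, 1/9], [-1, 1]] = [[-6, -1], [2, 2]].

M = [[-6, -1], [2, 2]]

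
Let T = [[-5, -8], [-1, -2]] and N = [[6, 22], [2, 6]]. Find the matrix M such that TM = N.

Left-multiplying both sides by T⁻¹ gives M = T⁻¹N.
det T = 2, so T⁻¹ = [[-1, 4], [1/2, -5/2]].
M = T⁻¹N = [[-1, 4], [1/2, -5/2]] · [[6, 22], [2, 6]] = [[2, 2], [-2, -4]].

M = [[2, 2], [-2, -4]]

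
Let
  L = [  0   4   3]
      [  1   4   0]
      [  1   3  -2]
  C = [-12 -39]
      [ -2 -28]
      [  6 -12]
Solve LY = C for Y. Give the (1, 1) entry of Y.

-2

L is on the left of Y, so left-multiply by L⁻¹: Y = L⁻¹C.
L has determinant 5; L⁻¹ = [[-8/5, 17/5, -12/5], [2/5, -3/5, 3/5], [-1/5, 4/5, -4/5]].
Y = L⁻¹C = [[-8/5, 17/5, -12/5], [2/5, -3/5, 3/5], [-1/5, 4/5, -4/5]] · [[-12, -39], [-2, -28], [6, -12]] = [[-2, -4], [0, -6], [-4, -5]].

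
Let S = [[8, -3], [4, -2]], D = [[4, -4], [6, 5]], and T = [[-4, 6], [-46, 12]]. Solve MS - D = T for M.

M = [[2, -4], [-3, -4]]

MS = T + D = [[0, 2], [-40, 17]].
S is on the right of M, so right-multiply by S⁻¹: M = (T + D)S⁻¹.
S has determinant -4; S⁻¹ = [[1/2, -3/4], [1, -2]].
M = (T + D)S⁻¹ = [[2, -4], [-3, -4]].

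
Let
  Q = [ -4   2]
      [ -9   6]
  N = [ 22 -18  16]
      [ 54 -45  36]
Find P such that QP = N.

P = [[-4, 3, -4], [3, -3, 0]]

Since Q multiplies P on the left, P = Q⁻¹N.
det Q = -6; the adjugate gives Q⁻¹ = [[-1, 1/3], [-3/2, 2/3]].
P = Q⁻¹N = [[-1, 1/3], [-3/2, 2/3]] · [[22, -18, 16], [54, -45, 36]] = [[-4, 3, -4], [3, -3, 0]].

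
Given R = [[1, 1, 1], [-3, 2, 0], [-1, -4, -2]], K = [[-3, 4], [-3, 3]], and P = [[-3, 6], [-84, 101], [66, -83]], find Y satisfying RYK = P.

Y = R⁻¹PK⁻¹ (apply R⁻¹ on the left and K⁻¹ on the right).
det R = 4; the adjugate gives R⁻¹ = [[-1, -1/2, -1/2], [-3/2, -1/4, -3/4], [7/2, 3/4, 5/4]].
det K = 3, so K⁻¹ = [[1, -4/3], [1, -1]].
R⁻¹P = [[12, -15], [-24, 28], [9, -7]].
Y = (R⁻¹P)K⁻¹ = [[-3, -1], [4, 4], [2, -5]].

Y = [[-3, -1], [4, 4], [2, -5]]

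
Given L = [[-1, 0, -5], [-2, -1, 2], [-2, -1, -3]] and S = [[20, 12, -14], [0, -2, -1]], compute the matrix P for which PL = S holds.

Right-multiplying both sides by L⁻¹ gives P = SL⁻¹.
det L = -5, so L⁻¹ = [[-1, -1, 1], [2, 7/5, -12/5], [0, 1/5, -1/5]].
P = SL⁻¹ = [[20, 12, -14], [0, -2, -1]] · [[-1, -1, 1], [2, 7/5, -12/5], [0, 1/5, -1/5]] = [[4, -6, -6], [-4, -3, 5]].

P = [[4, -6, -6], [-4, -3, 5]]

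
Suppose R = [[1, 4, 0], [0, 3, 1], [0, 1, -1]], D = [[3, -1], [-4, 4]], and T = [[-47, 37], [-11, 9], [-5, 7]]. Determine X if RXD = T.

Isolating X: multiply by R⁻¹ from the left and D⁻¹ from the right, so X = R⁻¹TD⁻¹.
det R = -4; the adjugate gives R⁻¹ = [[1, -1, -1], [0, 1/4, 1/4], [0, 1/4, -3/4]].
D has determinant 8; D⁻¹ = [[1/2, 1/8], [1/2, 3/8]].
R⁻¹T = [[-31, 21], [-4, 4], [1, -3]].
X = (R⁻¹T)D⁻¹ = [[-5, 4], [0, 1], [-1, -1]].

X = [[-5, 4], [0, 1], [-1, -1]]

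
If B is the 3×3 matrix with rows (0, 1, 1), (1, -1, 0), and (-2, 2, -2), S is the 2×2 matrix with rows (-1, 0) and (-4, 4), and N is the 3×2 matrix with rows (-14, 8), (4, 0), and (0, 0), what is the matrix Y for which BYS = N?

Y = [[-2, 2], [2, 2], [4, 0]]

Y = B⁻¹NS⁻¹ (apply B⁻¹ on the left and S⁻¹ on the right).
det B = 2, so B⁻¹ = [[1, 2, 1/2], [1, 1, 1/2], [0, -1, -1/2]].
det S = -4, so S⁻¹ = [[-1, 0], [-1, 1/4]].
B⁻¹N = [[-6, 8], [-10, 8], [-4, 0]].
Y = (B⁻¹N)S⁻¹ = [[-2, 2], [2, 2], [4, 0]].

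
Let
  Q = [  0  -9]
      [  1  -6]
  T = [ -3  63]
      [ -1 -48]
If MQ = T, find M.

Q is on the right of M, so right-multiply by Q⁻¹: M = TQ⁻¹.
det Q = 9, so Q⁻¹ = [[-2/3, 1], [-1/9, 0]].
M = TQ⁻¹ = [[-3, 63], [-1, -48]] · [[-2/3, 1], [-1/9, 0]] = [[-5, -3], [6, -1]].

M = [[-5, -3], [6, -1]]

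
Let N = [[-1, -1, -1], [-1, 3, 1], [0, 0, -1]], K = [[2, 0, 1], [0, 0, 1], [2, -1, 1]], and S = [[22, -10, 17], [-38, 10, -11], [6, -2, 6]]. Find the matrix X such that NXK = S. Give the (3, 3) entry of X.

-2

Left-multiply by N⁻¹ and right-multiply by K⁻¹: X = N⁻¹SK⁻¹.
N has determinant 4; N⁻¹ = [[-3/4, -1/4, 1/2], [-1/4, 1/4, 1/2], [0, 0, -1]].
det K = 2, so K⁻¹ = [[1/2, -1/2, 0], [1, 0, -1], [0, 1, 0]].
N⁻¹S = [[-4, 4, -7], [-12, 4, -4], [-6, 2, -6]].
X = (N⁻¹S)K⁻¹ = [[2, -5, -4], [-2, 2, -4], [-1, -3, -2]].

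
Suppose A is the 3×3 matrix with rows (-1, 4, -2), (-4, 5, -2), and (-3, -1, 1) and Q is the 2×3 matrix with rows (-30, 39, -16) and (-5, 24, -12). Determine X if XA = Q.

Since A sits to the right of X, X = QA⁻¹.
det A = -1, so A⁻¹ = [[-3, 2, -2], [-10, 7, -6], [-19, 13, -11]].
X = QA⁻¹ = [[-30, 39, -16], [-5, 24, -12]] · [[-3, 2, -2], [-10, 7, -6], [-19, 13, -11]] = [[4, 5, 2], [3, 2, -2]].

X = [[4, 5, 2], [3, 2, -2]]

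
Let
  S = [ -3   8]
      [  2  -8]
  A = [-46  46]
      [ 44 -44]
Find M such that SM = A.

Left-multiplying both sides by S⁻¹ gives M = S⁻¹A.
det S = 8; the adjugate gives S⁻¹ = [[-1, -1], [-1/4, -3/8]].
M = S⁻¹A = [[-1, -1], [-1/4, -3/8]] · [[-46, 46], [44, -44]] = [[2, -2], [-5, 5]].

M = [[2, -2], [-5, 5]]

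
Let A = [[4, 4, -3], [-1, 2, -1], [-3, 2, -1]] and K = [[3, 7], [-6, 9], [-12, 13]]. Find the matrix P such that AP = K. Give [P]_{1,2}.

-2

Left-multiplying both sides by A⁻¹ gives P = A⁻¹K.
det A = -4; the adjugate gives A⁻¹ = [[0, 1/2, -1/2], [-1/2, 13/4, -7/4], [-1, 5, -3]].
P = A⁻¹K = [[0, 1/2, -1/2], [-1/2, 13/4, -7/4], [-1, 5, -3]] · [[3, 7], [-6, 9], [-12, 13]] = [[3, -2], [0, 3], [3, -1]].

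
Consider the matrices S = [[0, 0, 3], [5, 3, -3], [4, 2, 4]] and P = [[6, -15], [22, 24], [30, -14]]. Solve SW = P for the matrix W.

W = [[5, 0], [1, 3], [2, -5]]

Since S multiplies W on the left, W = S⁻¹P.
det S = -6, so S⁻¹ = [[-3, -1, 3/2], [16/3, 2, -5/2], [1/3, 0, 0]].
W = S⁻¹P = [[-3, -1, 3/2], [16/3, 2, -5/2], [1/3, 0, 0]] · [[6, -15], [22, 24], [30, -14]] = [[5, 0], [1, 3], [2, -5]].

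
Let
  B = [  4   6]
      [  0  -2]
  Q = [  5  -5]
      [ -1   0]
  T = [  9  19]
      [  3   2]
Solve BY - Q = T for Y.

Y = [[5, 5], [-1, -1]]

BY = T + Q = [[14, 14], [2, 2]].
B is on the left of Y, so left-multiply by B⁻¹: Y = B⁻¹(T + Q).
det B = -8; the adjugate gives B⁻¹ = [[1/4, 3/4], [0, -1/2]].
Y = B⁻¹(T + Q) = [[5, 5], [-1, -1]].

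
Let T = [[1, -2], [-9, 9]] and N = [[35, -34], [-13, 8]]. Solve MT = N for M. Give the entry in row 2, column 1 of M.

Since T sits to the right of M, M = NT⁻¹.
det T = -9; the adjugate gives T⁻¹ = [[-1, -2/9], [-1, -1/9]].
M = NT⁻¹ = [[35, -34], [-13, 8]] · [[-1, -2/9], [-1, -1/9]] = [[-1, -4], [5, 2]].

5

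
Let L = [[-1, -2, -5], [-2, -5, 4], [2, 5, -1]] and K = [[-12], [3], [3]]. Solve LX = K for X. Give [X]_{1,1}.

0

L is on the left of X, so left-multiply by L⁻¹: X = L⁻¹K.
L has determinant 3; L⁻¹ = [[-5, -9, -11], [2, 11/3, 14/3], [0, 1/3, 1/3]].
X = L⁻¹K = [[-5, -9, -11], [2, 11/3, 14/3], [0, 1/3, 1/3]] · [[-12], [3], [3]] = [[0], [1], [2]].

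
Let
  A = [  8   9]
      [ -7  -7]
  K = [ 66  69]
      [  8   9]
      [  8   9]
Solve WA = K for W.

A is on the right of W, so right-multiply by A⁻¹: W = KA⁻¹.
A has determinant 7; A⁻¹ = [[-1, -9/7], [1, 8/7]].
W = KA⁻¹ = [[66, 69], [8, 9], [8, 9]] · [[-1, -9/7], [1, 8/7]] = [[3, -6], [1, 0], [1, 0]].

W = [[3, -6], [1, 0], [1, 0]]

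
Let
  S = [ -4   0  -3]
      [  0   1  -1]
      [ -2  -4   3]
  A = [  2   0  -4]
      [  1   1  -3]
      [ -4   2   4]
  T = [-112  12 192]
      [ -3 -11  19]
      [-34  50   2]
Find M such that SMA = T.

M = [[5, -1, -1], [5, -5, -3], [4, 4, -2]]

M = S⁻¹TA⁻¹ (apply S⁻¹ on the left and A⁻¹ on the right).
det S = -2, so S⁻¹ = [[1/2, -6, -3/2], [-1, 9, 2], [-1, 8, 2]].
A has determinant -4; A⁻¹ = [[-5/2, 2, -1], [-2, 2, -1/2], [-3/2, 1, -1/2]].
S⁻¹T = [[13, -3, -21], [17, -11, -17], [20, 0, -36]].
M = (S⁻¹T)A⁻¹ = [[5, -1, -1], [5, -5, -3], [4, 4, -2]].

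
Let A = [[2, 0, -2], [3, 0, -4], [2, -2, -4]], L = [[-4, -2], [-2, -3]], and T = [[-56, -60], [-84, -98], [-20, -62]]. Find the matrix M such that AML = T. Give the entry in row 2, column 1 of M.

Isolating M: multiply by A⁻¹ from the left and L⁻¹ from the right, so M = A⁻¹TL⁻¹.
det A = -4; the adjugate gives A⁻¹ = [[2, -1, 0], [-1, 1, -1/2], [3/2, -1, 0]].
det L = 8, so L⁻¹ = [[-3/8, 1/4], [1/4, -1/2]].
A⁻¹T = [[-28, -22], [-18, -7], [0, 8]].
M = (A⁻¹T)L⁻¹ = [[5, 4], [5, -1], [2, -4]].

5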